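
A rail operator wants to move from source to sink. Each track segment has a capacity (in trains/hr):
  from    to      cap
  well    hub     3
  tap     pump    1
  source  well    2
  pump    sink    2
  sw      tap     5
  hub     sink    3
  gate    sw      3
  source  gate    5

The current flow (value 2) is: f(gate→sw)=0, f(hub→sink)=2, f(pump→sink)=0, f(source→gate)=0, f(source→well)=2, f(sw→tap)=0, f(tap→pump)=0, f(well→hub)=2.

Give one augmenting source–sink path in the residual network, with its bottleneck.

source→gate→sw→tap→pump→sink, bottleneck 1

Residual along source→gate→sw→tap→pump→sink: source→gate: 5, gate→sw: 3, sw→tap: 5, tap→pump: 1, pump→sink: 2.
Bottleneck = min = 1.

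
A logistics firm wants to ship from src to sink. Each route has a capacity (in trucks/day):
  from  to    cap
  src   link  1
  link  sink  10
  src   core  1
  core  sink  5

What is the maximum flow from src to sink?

2

Augment src→core→sink: bottleneck 1. Total 1.
Augment src→link→sink: bottleneck 1. Total 2.
No augmenting path remains in the residual graph.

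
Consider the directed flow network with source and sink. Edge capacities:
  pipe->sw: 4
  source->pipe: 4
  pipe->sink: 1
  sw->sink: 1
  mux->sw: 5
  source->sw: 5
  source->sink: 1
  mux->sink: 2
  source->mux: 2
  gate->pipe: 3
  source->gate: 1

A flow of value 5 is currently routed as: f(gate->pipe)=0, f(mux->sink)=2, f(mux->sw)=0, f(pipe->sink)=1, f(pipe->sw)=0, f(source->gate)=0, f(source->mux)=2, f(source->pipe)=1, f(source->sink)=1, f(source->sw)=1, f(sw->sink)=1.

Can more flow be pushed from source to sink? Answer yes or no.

Residual reachable from source: {gate, pipe, source, sw}; sink is not reachable.
Saturated cut: source->mux, source->sink, pipe->sink, sw->sink with total capacity 5 = current flow value. Flow is maximum.

No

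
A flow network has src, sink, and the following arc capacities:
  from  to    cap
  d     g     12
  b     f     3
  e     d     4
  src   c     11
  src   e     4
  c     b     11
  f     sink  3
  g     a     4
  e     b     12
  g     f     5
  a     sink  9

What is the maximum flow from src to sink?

7

Augment src->e->b->f->sink: bottleneck 3. Total 3.
Augment src->e->d->g->a->sink: bottleneck 1. Total 4.
Augment src->c->b->e->d->g->a->sink: bottleneck 3. Total 7.
No augmenting path remains in the residual graph.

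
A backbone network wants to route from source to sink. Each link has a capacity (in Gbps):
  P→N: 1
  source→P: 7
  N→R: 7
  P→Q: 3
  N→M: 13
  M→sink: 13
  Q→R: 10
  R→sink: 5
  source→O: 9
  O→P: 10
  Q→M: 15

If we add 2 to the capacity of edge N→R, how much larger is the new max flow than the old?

0

Original max flow = 4.
Edge N→R does not cross the min cut (source side {O, P, source}), so extra capacity there cannot help.
New max flow = 4. Increase = 0.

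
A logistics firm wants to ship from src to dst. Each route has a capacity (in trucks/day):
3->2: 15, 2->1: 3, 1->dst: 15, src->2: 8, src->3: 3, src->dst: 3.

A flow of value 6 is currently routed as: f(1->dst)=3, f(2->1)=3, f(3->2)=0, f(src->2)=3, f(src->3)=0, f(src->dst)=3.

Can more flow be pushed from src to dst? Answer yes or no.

Residual reachable from src: {2, 3, src}; dst is not reachable.
Saturated cut: src->dst, 2->1 with total capacity 6 = current flow value. Flow is maximum.

No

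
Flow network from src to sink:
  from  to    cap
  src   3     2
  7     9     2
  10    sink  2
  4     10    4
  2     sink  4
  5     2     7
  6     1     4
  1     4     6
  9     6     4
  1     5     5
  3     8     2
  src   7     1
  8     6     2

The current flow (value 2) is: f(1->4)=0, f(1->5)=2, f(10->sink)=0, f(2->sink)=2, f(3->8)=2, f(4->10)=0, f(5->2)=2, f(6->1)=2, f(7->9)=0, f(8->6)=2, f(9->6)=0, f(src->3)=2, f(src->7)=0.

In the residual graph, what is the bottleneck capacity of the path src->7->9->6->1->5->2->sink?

1

Residual capacities along the path: src->7: 1, 7->9: 2, 9->6: 4, 6->1: 2, 1->5: 3, 5->2: 5, 2->sink: 2.
Minimum is 1.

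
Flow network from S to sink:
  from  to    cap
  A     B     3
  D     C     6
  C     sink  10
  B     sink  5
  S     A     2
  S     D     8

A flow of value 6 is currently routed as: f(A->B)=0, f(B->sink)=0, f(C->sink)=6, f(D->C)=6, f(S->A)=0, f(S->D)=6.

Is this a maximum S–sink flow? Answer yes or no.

Residual path S->A->B->sink has bottleneck 2 > 0.
Pushing 2 along it raises the flow to 8, so the given flow is not maximum.

No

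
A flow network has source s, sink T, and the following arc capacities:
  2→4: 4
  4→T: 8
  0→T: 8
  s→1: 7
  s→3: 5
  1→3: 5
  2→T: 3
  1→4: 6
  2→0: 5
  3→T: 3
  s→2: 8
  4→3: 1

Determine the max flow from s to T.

Augment s→2→T: bottleneck 3. Total 3.
Augment s→3→T: bottleneck 3. Total 6.
Augment s→2→0→T: bottleneck 5. Total 11.
Augment s→1→4→T: bottleneck 6. Total 17.
No augmenting path remains in the residual graph.

17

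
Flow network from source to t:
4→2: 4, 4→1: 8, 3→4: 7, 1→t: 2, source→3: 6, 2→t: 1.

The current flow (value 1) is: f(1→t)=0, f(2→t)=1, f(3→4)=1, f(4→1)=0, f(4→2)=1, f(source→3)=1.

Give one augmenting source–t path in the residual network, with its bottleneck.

source→3→4→1→t, bottleneck 2

Residual along source→3→4→1→t: source→3: 5, 3→4: 6, 4→1: 8, 1→t: 2.
Bottleneck = min = 2.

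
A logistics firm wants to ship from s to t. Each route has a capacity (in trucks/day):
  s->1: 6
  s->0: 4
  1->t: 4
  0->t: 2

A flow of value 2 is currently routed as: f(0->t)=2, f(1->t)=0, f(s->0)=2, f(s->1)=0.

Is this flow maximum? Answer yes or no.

No

Residual path s->1->t has bottleneck 4 > 0.
Pushing 4 along it raises the flow to 6, so the given flow is not maximum.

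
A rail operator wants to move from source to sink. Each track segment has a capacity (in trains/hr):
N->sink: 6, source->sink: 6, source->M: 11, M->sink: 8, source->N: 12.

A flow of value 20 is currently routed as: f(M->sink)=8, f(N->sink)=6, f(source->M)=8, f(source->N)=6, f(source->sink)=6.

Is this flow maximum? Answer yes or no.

Residual reachable from source: {M, N, source}; sink is not reachable.
Saturated cut: source->sink, N->sink, M->sink with total capacity 20 = current flow value. Flow is maximum.

Yes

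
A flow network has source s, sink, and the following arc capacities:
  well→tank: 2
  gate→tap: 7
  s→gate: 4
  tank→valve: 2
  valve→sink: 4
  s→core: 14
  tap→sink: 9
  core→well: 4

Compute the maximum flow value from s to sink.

Augment s→gate→tap→sink: bottleneck 4. Total 4.
Augment s→core→well→tank→valve→sink: bottleneck 2. Total 6.
No augmenting path remains in the residual graph.

6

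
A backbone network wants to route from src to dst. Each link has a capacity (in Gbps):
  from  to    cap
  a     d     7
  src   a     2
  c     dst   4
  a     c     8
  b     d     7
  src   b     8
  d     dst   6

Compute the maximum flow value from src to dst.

8

Augment src->b->d->dst: bottleneck 6. Total 6.
Augment src->a->c->dst: bottleneck 2. Total 8.
No augmenting path remains in the residual graph.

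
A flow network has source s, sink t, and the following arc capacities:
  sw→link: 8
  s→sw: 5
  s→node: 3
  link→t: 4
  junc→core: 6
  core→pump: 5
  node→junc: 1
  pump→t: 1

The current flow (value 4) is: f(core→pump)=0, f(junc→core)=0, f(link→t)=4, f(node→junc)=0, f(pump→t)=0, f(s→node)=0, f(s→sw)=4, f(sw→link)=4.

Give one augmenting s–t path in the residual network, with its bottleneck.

Residual along s→node→junc→core→pump→t: s→node: 3, node→junc: 1, junc→core: 6, core→pump: 5, pump→t: 1.
Bottleneck = min = 1.

s→node→junc→core→pump→t, bottleneck 1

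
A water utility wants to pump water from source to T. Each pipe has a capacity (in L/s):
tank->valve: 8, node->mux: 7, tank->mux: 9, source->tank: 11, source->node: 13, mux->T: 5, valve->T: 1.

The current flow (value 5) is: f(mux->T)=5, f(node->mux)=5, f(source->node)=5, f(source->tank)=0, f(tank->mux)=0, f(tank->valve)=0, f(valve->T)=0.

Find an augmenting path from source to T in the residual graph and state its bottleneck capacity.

Residual along source->tank->valve->T: source->tank: 11, tank->valve: 8, valve->T: 1.
Bottleneck = min = 1.

source->tank->valve->T, bottleneck 1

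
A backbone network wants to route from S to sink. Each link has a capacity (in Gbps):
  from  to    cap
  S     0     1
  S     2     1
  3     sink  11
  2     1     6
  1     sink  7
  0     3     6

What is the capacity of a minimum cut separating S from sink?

2

Max flow = 2 (via 2 augmenting paths).
In the residual at optimum, the set reachable from S is {S}.
Cut edges: S→2 (cap 1), S→0 (cap 1). Sum = 2.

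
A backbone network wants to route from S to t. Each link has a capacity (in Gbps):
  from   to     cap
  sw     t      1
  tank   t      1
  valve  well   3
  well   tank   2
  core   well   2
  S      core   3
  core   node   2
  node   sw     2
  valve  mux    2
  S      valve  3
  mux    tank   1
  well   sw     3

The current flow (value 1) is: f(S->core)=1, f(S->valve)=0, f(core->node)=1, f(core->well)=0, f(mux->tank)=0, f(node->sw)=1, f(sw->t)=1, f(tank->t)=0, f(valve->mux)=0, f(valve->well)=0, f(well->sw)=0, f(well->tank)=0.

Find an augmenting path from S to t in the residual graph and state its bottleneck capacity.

S->core->well->tank->t, bottleneck 1

Residual along S->core->well->tank->t: S->core: 2, core->well: 2, well->tank: 2, tank->t: 1.
Bottleneck = min = 1.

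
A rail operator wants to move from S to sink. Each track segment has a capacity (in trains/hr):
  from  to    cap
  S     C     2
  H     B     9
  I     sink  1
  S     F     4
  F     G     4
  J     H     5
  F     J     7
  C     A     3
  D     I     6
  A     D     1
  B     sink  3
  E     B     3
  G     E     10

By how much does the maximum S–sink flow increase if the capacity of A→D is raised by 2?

0

Original max flow = 4.
Even with extra capacity on A→D, another cut of capacity 4 remains binding.
New max flow = 4. Increase = 0.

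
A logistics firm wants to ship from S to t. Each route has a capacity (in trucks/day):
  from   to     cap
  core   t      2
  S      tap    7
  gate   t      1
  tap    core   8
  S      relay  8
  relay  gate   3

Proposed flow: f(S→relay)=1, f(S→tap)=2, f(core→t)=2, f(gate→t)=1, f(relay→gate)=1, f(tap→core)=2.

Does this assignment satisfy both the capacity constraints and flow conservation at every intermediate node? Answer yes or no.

Yes

Every edge has 0 ≤ f(e) ≤ cap(e).
At each intermediate node, inflow equals outflow.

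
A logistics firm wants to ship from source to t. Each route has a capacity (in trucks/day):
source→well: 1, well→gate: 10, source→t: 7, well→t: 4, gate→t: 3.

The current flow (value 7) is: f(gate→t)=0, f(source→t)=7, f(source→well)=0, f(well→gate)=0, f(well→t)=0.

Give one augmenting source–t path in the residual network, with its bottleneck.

Residual along source→well→t: source→well: 1, well→t: 4.
Bottleneck = min = 1.

source→well→t, bottleneck 1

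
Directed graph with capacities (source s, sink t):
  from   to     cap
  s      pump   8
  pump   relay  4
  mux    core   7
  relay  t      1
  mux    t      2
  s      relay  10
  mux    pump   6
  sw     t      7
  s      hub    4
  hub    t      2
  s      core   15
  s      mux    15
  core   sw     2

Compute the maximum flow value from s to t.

Augment s→mux→t: bottleneck 2. Total 2.
Augment s→hub→t: bottleneck 2. Total 4.
Augment s→relay→t: bottleneck 1. Total 5.
Augment s→core→sw→t: bottleneck 2. Total 7.
No augmenting path remains in the residual graph.

7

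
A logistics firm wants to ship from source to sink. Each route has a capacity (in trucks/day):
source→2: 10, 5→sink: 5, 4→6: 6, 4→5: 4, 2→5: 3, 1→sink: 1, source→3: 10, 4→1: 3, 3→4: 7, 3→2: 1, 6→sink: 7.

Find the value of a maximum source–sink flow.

10

Augment source→2→5→sink: bottleneck 3. Total 3.
Augment source→3→4→1→sink: bottleneck 1. Total 4.
Augment source→3→4→5→sink: bottleneck 2. Total 6.
Augment source→3→4→6→sink: bottleneck 4. Total 10.
No augmenting path remains in the residual graph.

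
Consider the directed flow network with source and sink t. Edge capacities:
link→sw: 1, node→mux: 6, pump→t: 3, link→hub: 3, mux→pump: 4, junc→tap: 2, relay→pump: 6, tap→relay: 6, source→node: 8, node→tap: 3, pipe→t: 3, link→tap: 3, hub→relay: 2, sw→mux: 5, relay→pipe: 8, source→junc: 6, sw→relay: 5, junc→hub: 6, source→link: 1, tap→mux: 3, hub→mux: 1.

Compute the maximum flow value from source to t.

Augment source→node→mux→pump→t: bottleneck 3. Total 3.
Augment source→junc→tap→relay→pipe→t: bottleneck 2. Total 5.
Augment source→junc→hub→relay→pipe→t: bottleneck 1. Total 6.
No augmenting path remains in the residual graph.

6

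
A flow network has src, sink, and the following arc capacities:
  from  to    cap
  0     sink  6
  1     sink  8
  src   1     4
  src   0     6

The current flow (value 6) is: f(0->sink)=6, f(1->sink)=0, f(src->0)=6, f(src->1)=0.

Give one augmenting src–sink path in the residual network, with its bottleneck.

Residual along src->1->sink: src->1: 4, 1->sink: 8.
Bottleneck = min = 4.

src->1->sink, bottleneck 4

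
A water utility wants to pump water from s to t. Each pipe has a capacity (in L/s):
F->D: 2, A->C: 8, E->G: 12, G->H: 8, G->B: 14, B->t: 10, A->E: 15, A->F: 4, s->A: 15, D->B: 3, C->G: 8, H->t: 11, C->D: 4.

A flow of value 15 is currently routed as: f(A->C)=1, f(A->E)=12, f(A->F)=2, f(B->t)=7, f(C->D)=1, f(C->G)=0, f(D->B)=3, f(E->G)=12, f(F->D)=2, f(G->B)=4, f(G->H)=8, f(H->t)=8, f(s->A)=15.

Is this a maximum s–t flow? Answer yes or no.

Yes

Residual reachable from s: {s}; t is not reachable.
Saturated cut: s->A with total capacity 15 = current flow value. Flow is maximum.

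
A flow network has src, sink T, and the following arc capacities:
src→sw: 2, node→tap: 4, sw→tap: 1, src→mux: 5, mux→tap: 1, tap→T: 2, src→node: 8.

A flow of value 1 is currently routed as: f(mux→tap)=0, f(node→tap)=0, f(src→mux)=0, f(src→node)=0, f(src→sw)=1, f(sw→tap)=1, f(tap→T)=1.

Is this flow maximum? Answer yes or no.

No

Residual path src→mux→tap→T has bottleneck 1 > 0.
Pushing 1 along it raises the flow to 2, so the given flow is not maximum.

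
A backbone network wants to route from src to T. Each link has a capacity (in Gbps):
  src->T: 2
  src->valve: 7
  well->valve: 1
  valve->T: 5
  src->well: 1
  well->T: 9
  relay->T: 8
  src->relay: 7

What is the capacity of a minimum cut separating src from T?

15

Max flow = 15 (via 4 augmenting paths).
In the residual at optimum, the set reachable from src is {src, valve}.
Cut edges: src->relay (cap 7), src->well (cap 1), src->T (cap 2), valve->T (cap 5). Sum = 15.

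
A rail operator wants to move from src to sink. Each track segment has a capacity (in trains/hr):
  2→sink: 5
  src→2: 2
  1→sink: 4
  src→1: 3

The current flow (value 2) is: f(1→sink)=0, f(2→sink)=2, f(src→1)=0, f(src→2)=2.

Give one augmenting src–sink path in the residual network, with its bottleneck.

src→1→sink, bottleneck 3

Residual along src→1→sink: src→1: 3, 1→sink: 4.
Bottleneck = min = 3.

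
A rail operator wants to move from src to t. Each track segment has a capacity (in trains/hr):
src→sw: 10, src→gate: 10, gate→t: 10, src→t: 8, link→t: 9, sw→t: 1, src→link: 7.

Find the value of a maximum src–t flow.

26

Augment src→t: bottleneck 8. Total 8.
Augment src→gate→t: bottleneck 10. Total 18.
Augment src→sw→t: bottleneck 1. Total 19.
Augment src→link→t: bottleneck 7. Total 26.
No augmenting path remains in the residual graph.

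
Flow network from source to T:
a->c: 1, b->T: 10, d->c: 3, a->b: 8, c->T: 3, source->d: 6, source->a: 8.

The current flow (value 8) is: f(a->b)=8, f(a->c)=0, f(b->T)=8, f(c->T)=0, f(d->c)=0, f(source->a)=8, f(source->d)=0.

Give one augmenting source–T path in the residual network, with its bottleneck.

Residual along source->d->c->T: source->d: 6, d->c: 3, c->T: 3.
Bottleneck = min = 3.

source->d->c->T, bottleneck 3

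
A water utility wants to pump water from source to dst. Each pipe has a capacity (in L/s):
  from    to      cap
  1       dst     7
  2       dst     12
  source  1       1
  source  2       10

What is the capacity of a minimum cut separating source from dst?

Max flow = 11 (via 2 augmenting paths).
In the residual at optimum, the set reachable from source is {source}.
Cut edges: source->2 (cap 10), source->1 (cap 1). Sum = 11.

11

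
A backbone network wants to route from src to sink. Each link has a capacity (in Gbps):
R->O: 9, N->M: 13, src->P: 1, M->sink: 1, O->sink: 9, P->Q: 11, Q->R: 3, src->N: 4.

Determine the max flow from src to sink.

Augment src->N->M->sink: bottleneck 1. Total 1.
Augment src->P->Q->R->O->sink: bottleneck 1. Total 2.
No augmenting path remains in the residual graph.

2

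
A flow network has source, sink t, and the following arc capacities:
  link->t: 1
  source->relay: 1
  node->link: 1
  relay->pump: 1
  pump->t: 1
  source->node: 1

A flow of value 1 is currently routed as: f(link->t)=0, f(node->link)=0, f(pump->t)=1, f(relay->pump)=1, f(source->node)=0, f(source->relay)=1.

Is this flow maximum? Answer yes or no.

Residual path source->node->link->t has bottleneck 1 > 0.
Pushing 1 along it raises the flow to 2, so the given flow is not maximum.

No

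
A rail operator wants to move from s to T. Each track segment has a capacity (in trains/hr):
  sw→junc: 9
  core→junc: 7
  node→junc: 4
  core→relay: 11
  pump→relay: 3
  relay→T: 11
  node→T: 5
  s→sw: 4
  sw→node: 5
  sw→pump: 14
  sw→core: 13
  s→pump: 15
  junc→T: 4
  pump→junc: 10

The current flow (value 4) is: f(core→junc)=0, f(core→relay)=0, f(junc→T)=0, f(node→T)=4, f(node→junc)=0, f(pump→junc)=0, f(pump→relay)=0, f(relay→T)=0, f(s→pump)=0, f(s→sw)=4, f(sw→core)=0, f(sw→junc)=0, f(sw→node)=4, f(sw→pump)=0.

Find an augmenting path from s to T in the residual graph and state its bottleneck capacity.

s→pump→relay→T, bottleneck 3

Residual along s→pump→relay→T: s→pump: 15, pump→relay: 3, relay→T: 11.
Bottleneck = min = 3.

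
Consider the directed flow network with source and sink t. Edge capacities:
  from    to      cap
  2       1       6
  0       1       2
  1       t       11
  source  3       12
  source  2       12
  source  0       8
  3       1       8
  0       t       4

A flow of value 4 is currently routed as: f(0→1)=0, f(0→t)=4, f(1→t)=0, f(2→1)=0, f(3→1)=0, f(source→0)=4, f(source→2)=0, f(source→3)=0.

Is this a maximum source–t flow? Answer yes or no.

Residual path source→2→1→t has bottleneck 6 > 0.
Pushing 6 along it raises the flow to 10, so the given flow is not maximum.

No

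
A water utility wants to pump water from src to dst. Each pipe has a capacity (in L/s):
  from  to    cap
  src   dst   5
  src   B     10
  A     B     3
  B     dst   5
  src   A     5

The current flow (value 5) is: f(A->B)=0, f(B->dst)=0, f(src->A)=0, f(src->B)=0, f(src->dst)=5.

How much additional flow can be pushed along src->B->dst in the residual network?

Residual capacities along the path: src->B: 10, B->dst: 5.
Minimum is 5.

5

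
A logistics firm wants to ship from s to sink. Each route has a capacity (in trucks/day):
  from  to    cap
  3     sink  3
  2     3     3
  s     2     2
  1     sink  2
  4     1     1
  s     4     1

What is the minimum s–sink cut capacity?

3

Max flow = 3 (via 2 augmenting paths).
In the residual at optimum, the set reachable from s is {s}.
Cut edges: s->2 (cap 2), s->4 (cap 1). Sum = 3.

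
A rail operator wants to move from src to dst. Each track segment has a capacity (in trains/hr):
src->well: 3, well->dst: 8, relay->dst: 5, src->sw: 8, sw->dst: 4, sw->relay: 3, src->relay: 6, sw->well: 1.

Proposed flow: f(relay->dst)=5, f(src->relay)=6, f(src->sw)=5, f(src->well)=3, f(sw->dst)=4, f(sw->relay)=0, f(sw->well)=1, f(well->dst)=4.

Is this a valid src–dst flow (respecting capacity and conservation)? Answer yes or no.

Conservation fails at relay: inflow 6 ≠ outflow 5.

No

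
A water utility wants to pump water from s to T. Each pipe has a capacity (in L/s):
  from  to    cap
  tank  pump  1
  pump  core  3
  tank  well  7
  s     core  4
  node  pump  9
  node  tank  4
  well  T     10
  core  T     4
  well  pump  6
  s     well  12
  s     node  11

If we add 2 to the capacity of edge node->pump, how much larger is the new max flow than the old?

Original max flow = 14.
Edge node->pump does not cross the min cut (source side {core, node, pump, s, tank, well}), so extra capacity there cannot help.
New max flow = 14. Increase = 0.

0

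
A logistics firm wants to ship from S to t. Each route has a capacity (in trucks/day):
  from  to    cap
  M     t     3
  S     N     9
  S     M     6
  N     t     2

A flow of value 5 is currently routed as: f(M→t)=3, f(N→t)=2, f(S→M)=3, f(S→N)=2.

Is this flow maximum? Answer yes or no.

Yes

Residual reachable from S: {M, N, S}; t is not reachable.
Saturated cut: N→t, M→t with total capacity 5 = current flow value. Flow is maximum.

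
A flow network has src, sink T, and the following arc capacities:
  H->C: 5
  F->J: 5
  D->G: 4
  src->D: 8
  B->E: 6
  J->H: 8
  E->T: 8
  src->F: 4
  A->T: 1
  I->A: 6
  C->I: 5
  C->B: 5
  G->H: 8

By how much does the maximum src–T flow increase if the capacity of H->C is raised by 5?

1

Original max flow = 5.
After raising cap(H->C), augmenting paths through that edge carry 1 more unit.
New max flow = 6. Increase = 1.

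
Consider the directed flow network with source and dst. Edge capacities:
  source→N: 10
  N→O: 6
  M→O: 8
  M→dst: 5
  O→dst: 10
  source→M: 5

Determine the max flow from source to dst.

Augment source→M→dst: bottleneck 5. Total 5.
Augment source→N→O→dst: bottleneck 6. Total 11.
No augmenting path remains in the residual graph.

11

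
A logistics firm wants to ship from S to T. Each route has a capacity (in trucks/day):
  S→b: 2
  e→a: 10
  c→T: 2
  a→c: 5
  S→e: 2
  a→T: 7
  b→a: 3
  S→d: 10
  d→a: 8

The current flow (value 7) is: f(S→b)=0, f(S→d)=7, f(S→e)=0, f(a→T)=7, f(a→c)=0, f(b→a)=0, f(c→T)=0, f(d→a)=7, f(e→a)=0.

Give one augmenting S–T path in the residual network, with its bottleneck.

S→d→a→c→T, bottleneck 1

Residual along S→d→a→c→T: S→d: 3, d→a: 1, a→c: 5, c→T: 2.
Bottleneck = min = 1.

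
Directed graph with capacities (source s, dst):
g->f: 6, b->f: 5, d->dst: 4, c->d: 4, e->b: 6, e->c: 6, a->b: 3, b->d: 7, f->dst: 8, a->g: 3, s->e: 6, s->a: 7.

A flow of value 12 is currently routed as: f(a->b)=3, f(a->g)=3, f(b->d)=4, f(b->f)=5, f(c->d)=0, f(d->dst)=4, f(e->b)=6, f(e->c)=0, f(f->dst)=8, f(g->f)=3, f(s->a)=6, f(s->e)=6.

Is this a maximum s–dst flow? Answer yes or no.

Yes

Residual reachable from s: {a, s}; dst is not reachable.
Saturated cut: s->e, a->g, a->b with total capacity 12 = current flow value. Flow is maximum.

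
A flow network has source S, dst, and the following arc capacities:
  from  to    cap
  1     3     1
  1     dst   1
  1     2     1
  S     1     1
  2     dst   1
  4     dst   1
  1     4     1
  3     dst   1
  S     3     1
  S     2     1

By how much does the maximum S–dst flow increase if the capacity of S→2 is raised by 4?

0

Original max flow = 3.
Even with extra capacity on S→2, another cut of capacity 3 remains binding.
New max flow = 3. Increase = 0.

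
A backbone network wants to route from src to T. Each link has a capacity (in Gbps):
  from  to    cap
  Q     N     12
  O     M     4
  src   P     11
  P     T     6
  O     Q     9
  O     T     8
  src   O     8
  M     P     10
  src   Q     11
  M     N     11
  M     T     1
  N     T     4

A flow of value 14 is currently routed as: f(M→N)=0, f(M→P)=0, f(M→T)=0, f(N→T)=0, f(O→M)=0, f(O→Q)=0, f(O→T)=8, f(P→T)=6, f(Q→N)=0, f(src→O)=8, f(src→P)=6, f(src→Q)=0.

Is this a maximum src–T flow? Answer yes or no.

Residual path src→Q→N→T has bottleneck 4 > 0.
Pushing 4 along it raises the flow to 18, so the given flow is not maximum.

No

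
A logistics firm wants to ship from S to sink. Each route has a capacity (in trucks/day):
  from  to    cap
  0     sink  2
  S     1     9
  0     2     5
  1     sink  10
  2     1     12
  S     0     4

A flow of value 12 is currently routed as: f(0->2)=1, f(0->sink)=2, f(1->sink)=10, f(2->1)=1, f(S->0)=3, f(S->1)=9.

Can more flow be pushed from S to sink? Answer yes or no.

No

Residual reachable from S: {0, 1, 2, S}; sink is not reachable.
Saturated cut: 0->sink, 1->sink with total capacity 12 = current flow value. Flow is maximum.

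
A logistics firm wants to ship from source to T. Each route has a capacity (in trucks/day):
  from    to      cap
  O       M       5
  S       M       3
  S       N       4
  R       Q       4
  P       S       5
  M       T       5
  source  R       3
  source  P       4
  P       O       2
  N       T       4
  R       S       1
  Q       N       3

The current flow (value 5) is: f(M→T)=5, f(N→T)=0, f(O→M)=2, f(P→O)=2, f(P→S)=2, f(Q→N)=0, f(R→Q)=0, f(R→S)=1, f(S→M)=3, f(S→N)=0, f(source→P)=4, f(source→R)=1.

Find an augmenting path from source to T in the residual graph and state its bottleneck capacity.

source→R→Q→N→T, bottleneck 2

Residual along source→R→Q→N→T: source→R: 2, R→Q: 4, Q→N: 3, N→T: 4.
Bottleneck = min = 2.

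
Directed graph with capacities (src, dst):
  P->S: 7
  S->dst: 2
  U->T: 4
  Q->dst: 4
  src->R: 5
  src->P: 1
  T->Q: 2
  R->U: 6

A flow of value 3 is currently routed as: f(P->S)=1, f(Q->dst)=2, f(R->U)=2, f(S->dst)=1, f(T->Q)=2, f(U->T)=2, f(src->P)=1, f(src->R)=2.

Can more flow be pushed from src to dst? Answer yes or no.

No

Residual reachable from src: {R, T, U, src}; dst is not reachable.
Saturated cut: T->Q, src->P with total capacity 3 = current flow value. Flow is maximum.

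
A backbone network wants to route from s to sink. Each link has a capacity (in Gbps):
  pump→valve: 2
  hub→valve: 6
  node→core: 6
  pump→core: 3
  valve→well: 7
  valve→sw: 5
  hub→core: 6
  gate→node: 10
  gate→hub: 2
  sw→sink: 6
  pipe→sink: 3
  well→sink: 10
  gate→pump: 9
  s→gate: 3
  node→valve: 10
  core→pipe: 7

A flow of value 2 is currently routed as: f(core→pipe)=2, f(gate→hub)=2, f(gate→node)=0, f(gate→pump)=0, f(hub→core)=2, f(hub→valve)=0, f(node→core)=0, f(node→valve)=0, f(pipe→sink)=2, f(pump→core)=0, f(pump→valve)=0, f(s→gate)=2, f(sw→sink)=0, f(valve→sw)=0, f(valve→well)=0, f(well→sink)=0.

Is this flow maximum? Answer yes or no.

No

Residual path s→gate→node→core→pipe→sink has bottleneck 1 > 0.
Pushing 1 along it raises the flow to 3, so the given flow is not maximum.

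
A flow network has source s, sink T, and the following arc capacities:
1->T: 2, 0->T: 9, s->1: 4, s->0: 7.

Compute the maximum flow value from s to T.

9

Augment s->1->T: bottleneck 2. Total 2.
Augment s->0->T: bottleneck 7. Total 9.
No augmenting path remains in the residual graph.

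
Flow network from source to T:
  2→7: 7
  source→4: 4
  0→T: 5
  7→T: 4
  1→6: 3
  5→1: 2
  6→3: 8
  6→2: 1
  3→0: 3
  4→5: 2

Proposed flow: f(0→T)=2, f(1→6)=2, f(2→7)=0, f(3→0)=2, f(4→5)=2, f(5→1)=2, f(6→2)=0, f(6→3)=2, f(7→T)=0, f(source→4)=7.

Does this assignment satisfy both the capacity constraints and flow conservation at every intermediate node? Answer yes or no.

Capacity violated on source→4: flow 7 > capacity 4.

No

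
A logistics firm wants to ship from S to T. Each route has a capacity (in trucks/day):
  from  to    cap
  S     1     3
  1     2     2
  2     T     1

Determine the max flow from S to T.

Augment S->1->2->T: bottleneck 1. Total 1.
No augmenting path remains in the residual graph.

1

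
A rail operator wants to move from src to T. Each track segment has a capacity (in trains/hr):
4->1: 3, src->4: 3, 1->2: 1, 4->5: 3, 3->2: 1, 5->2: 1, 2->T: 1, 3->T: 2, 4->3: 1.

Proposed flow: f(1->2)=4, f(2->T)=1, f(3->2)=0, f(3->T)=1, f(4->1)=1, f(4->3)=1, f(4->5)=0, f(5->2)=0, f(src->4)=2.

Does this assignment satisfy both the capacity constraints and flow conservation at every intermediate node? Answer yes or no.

No

Capacity violated on 1->2: flow 4 > capacity 1.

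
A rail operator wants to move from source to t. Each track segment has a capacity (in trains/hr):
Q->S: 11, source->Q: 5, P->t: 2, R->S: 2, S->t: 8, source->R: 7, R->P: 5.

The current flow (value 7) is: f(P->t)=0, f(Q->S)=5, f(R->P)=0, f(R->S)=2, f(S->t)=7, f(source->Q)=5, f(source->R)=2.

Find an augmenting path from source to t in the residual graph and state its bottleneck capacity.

Residual along source->R->P->t: source->R: 5, R->P: 5, P->t: 2.
Bottleneck = min = 2.

source->R->P->t, bottleneck 2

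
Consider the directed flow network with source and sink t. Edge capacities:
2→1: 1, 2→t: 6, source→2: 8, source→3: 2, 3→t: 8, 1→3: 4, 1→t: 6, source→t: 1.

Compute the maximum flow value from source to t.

10

Augment source→t: bottleneck 1. Total 1.
Augment source→2→t: bottleneck 6. Total 7.
Augment source→3→t: bottleneck 2. Total 9.
Augment source→2→1→t: bottleneck 1. Total 10.
No augmenting path remains in the residual graph.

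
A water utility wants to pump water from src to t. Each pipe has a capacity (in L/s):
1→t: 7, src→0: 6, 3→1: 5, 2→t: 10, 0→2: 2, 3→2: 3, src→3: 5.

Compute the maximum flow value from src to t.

Augment src→0→2→t: bottleneck 2. Total 2.
Augment src→3→2→t: bottleneck 3. Total 5.
Augment src→3→1→t: bottleneck 2. Total 7.
No augmenting path remains in the residual graph.

7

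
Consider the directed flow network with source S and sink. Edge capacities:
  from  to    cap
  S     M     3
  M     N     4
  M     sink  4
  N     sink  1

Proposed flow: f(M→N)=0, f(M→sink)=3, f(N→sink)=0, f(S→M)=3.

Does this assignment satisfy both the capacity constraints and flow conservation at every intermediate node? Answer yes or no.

Yes

Every edge has 0 ≤ f(e) ≤ cap(e).
At each intermediate node, inflow equals outflow.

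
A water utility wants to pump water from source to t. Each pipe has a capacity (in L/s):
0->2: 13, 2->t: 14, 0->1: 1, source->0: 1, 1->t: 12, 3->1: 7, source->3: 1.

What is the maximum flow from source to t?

Augment source->3->1->t: bottleneck 1. Total 1.
Augment source->0->1->t: bottleneck 1. Total 2.
No augmenting path remains in the residual graph.

2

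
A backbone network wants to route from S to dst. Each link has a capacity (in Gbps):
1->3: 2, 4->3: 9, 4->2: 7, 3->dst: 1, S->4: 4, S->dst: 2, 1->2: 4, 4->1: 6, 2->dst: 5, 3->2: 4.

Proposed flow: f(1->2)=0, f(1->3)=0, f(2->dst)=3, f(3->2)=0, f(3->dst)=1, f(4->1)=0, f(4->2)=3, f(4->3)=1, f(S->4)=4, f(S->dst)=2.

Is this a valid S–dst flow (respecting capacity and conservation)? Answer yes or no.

Yes

Every edge has 0 ≤ f(e) ≤ cap(e).
At each intermediate node, inflow equals outflow.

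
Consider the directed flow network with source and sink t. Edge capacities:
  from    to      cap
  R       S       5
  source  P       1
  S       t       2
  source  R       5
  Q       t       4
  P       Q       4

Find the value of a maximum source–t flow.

Augment source->P->Q->t: bottleneck 1. Total 1.
Augment source->R->S->t: bottleneck 2. Total 3.
No augmenting path remains in the residual graph.

3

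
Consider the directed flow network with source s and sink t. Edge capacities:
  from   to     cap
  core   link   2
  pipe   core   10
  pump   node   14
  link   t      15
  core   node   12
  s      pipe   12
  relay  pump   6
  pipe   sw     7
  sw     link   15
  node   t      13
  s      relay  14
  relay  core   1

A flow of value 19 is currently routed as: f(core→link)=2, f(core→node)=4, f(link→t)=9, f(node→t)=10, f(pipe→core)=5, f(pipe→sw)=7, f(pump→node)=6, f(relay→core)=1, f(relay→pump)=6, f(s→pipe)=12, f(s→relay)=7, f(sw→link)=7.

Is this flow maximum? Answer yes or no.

Residual reachable from s: {relay, s}; t is not reachable.
Saturated cut: s→pipe, relay→core, relay→pump with total capacity 19 = current flow value. Flow is maximum.

Yes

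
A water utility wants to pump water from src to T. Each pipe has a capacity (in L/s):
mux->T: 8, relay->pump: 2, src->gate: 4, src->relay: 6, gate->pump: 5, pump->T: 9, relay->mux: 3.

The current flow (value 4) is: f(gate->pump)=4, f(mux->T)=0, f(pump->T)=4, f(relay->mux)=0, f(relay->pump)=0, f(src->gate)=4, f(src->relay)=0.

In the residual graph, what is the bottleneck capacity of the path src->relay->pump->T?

Residual capacities along the path: src->relay: 6, relay->pump: 2, pump->T: 5.
Minimum is 2.

2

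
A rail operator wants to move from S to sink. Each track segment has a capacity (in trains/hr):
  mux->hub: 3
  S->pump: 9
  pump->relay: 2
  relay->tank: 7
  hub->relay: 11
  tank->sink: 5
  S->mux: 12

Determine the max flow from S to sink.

5

Augment S->pump->relay->tank->sink: bottleneck 2. Total 2.
Augment S->mux->hub->relay->tank->sink: bottleneck 3. Total 5.
No augmenting path remains in the residual graph.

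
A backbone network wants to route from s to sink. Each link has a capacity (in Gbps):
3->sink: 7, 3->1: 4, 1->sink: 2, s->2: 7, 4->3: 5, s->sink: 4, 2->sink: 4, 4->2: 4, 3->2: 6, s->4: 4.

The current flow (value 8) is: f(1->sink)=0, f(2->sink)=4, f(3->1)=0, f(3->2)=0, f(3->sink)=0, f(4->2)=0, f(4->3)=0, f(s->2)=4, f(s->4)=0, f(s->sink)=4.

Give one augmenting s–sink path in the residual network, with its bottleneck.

Residual along s->4->3->sink: s->4: 4, 4->3: 5, 3->sink: 7.
Bottleneck = min = 4.

s->4->3->sink, bottleneck 4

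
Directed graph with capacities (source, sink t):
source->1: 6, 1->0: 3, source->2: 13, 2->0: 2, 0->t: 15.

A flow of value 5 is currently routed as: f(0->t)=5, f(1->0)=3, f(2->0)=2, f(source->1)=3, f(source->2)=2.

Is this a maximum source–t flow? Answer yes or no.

Yes

Residual reachable from source: {1, 2, source}; t is not reachable.
Saturated cut: 2->0, 1->0 with total capacity 5 = current flow value. Flow is maximum.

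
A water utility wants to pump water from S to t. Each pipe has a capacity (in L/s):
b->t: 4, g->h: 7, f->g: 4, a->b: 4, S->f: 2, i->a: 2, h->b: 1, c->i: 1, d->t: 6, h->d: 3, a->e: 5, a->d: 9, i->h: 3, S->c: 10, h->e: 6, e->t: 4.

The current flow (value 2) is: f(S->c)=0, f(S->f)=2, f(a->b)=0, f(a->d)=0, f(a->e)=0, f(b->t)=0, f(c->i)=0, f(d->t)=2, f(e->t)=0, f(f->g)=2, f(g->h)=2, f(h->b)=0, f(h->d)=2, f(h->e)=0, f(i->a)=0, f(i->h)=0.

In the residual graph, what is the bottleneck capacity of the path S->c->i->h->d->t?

1

Residual capacities along the path: S->c: 10, c->i: 1, i->h: 3, h->d: 1, d->t: 4.
Minimum is 1.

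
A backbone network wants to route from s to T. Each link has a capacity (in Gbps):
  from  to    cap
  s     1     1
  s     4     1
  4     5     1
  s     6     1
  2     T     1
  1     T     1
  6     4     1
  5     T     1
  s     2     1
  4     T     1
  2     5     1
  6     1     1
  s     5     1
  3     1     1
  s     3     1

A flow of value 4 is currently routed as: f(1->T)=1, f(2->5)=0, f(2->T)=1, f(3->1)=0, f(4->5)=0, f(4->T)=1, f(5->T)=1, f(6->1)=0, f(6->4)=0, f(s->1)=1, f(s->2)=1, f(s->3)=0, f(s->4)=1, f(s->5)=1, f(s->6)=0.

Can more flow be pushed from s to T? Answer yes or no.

Residual reachable from s: {1, 3, 4, 5, 6, s}; T is not reachable.
Saturated cut: s->2, 4->T, 1->T, 5->T with total capacity 4 = current flow value. Flow is maximum.

No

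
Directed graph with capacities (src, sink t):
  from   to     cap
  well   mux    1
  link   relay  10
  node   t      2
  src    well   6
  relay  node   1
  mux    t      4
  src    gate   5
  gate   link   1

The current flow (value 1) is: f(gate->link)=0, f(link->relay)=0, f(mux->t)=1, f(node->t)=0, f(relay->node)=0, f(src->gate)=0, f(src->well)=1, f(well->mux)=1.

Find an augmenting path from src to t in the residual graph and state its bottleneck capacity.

src->gate->link->relay->node->t, bottleneck 1

Residual along src->gate->link->relay->node->t: src->gate: 5, gate->link: 1, link->relay: 10, relay->node: 1, node->t: 2.
Bottleneck = min = 1.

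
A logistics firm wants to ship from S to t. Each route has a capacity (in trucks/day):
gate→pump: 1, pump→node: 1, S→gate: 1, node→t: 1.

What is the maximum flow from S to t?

Augment S→gate→pump→node→t: bottleneck 1. Total 1.
No augmenting path remains in the residual graph.

1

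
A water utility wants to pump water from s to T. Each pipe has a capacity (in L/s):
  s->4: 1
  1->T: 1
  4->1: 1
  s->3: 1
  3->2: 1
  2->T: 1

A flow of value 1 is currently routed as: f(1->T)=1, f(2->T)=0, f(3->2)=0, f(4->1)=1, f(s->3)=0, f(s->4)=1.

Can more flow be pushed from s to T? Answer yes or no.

Yes

Residual path s->3->2->T has bottleneck 1 > 0.
Pushing 1 along it raises the flow to 2, so the given flow is not maximum.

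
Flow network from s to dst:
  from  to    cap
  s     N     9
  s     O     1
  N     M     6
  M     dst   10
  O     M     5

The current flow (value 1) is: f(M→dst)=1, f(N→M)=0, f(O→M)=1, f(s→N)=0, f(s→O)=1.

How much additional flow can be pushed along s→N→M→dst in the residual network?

6

Residual capacities along the path: s→N: 9, N→M: 6, M→dst: 9.
Minimum is 6.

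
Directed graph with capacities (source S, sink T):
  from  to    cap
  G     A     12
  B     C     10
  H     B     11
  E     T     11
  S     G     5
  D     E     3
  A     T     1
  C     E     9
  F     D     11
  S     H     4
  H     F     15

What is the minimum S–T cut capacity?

Max flow = 5 (via 2 augmenting paths).
In the residual at optimum, the set reachable from S is {A, G, S}.
Cut edges: S→H (cap 4), A→T (cap 1). Sum = 5.

5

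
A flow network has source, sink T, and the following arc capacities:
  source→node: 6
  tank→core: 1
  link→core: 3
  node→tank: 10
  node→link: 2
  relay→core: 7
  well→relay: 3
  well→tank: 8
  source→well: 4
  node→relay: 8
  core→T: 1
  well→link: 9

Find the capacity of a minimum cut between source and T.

Max flow = 1 (via 1 augmenting path).
In the residual at optimum, the set reachable from source is {core, link, node, relay, source, tank, well}.
Cut edges: core→T (cap 1). Sum = 1.

1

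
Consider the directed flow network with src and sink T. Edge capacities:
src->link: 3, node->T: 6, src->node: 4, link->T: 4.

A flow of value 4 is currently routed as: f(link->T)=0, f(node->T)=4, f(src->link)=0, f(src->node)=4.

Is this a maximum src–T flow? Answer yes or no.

Residual path src->link->T has bottleneck 3 > 0.
Pushing 3 along it raises the flow to 7, so the given flow is not maximum.

No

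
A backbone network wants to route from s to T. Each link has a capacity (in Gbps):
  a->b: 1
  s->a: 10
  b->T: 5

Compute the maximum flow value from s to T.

Augment s->a->b->T: bottleneck 1. Total 1.
No augmenting path remains in the residual graph.

1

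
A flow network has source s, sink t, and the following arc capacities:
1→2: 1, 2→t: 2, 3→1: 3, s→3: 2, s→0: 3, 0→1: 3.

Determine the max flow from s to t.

1

Augment s→0→1→2→t: bottleneck 1. Total 1.
No augmenting path remains in the residual graph.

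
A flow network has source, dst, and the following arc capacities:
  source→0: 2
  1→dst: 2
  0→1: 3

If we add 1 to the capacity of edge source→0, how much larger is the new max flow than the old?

0

Original max flow = 2.
Even with extra capacity on source→0, another cut of capacity 2 remains binding.
New max flow = 2. Increase = 0.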